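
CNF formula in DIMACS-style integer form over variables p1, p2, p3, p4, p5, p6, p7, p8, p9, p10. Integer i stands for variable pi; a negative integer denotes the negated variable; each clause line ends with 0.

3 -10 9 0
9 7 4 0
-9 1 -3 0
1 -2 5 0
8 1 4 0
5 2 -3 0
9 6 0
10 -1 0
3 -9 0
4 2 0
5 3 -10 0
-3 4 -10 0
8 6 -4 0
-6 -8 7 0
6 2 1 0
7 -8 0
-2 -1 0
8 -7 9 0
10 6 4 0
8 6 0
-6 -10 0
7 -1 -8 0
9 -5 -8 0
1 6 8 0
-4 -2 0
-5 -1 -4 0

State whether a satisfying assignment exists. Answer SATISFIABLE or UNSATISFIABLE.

Set p1 = False and propagate.
The remaining clauses are satisfied by p2 = False, p3 = True, p4 = True, p5 = True, p6 = True, p7 = False, p8 = False, p9 = False, p10 = False.
Every clause has at least one true literal under this assignment.
So p1=F  p2=F  p3=T  p4=T  p5=T  p6=T  p7=F  p8=F  p9=F  p10=F is a satisfying assignment.

SATISFIABLE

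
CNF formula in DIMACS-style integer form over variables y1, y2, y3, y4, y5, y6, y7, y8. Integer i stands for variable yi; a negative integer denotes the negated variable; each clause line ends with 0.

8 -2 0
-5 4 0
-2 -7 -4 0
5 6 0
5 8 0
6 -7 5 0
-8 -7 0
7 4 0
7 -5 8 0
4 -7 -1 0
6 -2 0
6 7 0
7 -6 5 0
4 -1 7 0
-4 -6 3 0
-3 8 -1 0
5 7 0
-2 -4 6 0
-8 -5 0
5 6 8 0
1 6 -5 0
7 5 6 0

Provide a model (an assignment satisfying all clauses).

y1 = T, y2 = F, y3 = F, y4 = T, y5 = T, y6 = F, y7 = T, y8 = F

Pure literal: y2 appears only negated; assign y2 = False.
Branch on y1: take y1 = True.
For the remaining variables, y3 = False, y4 = True, y5 = True, y6 = False, y7 = True, y8 = False works.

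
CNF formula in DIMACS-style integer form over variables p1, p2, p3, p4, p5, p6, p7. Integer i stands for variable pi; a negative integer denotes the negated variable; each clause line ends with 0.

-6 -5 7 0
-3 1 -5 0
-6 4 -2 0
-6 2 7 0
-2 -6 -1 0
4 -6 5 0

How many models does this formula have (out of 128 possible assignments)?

71

Case analysis on p6 and p2:
  p6=T, p2=T: 5 of the 32 assignments to (p1,p3,p4,p5,p7) work.
  p6=T, p2=F: 10 of the 32 assignments to (p1,p3,p4,p5,p7) work.
  p6=F, p2=T: p4, p7 free; 7 ways for (p1,p3,p5) × 2^2 = 28.
  p6=F, p2=F: p4, p7 free; 7 ways for (p1,p3,p5) × 2^2 = 28.
Total: 5 + 10 + 28 + 28 = 71.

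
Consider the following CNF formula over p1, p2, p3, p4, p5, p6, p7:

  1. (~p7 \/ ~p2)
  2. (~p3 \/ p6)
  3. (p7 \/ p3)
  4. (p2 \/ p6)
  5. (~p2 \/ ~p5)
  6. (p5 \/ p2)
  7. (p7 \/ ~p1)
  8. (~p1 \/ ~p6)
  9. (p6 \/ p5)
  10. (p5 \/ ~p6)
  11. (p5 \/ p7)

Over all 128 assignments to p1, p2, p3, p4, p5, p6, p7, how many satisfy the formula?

Satisfying assignments:
  p1=F p2=F p3=F p4=F p5=T p6=T p7=T
  p1=F p2=F p3=F p4=T p5=T p6=T p7=T
  p1=F p2=F p3=T p4=F p5=T p6=T p7=F
  p1=F p2=F p3=T p4=F p5=T p6=T p7=T
  p1=F p2=F p3=T p4=T p5=T p6=T p7=F
  p1=F p2=F p3=T p4=T p5=T p6=T p7=T
Count: 6.

6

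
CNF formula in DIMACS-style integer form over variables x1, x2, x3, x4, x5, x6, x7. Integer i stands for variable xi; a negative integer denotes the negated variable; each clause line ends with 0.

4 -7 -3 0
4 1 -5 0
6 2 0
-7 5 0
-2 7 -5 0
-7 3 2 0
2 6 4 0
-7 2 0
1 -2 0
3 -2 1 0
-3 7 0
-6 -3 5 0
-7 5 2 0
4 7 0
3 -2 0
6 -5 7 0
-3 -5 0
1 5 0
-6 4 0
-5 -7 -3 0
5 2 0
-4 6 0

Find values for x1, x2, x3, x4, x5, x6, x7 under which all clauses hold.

x1 occurs only positively in the remaining clauses — set x1 = True.
Try x2 = False.
  then x6 is forced to True.
  then x7 is forced to False.
  then x3 is forced to False.
  then x4 is forced to True.
  then x5 is forced to True.
Every clause has at least one true literal under this assignment.
Check each clause:
  1. {x4, ¬x7, ¬x3} — ¬x7 is true.
  2. {x4, ¬x5, x1} — x1 is true.
  3. {x2, x6} — x6 is true.
  4. {x5, ¬x7} — ¬x7 is true.
  5. {¬x5, x7, ¬x2} — ¬x2 is true.
  6. {x3, x2, ¬x7} — ¬x7 is true.
  7. {x4, x2, x6} — x4 is true.
  8. {¬x7, x2} — ¬x7 is true.
  9. {¬x2, x1} — x1 is true.
  10. {¬x2, x3, x1} — x1 is true.
  11. {¬x3, x7} — ¬x3 is true.
  12. {x5, ¬x3, ¬x6} — ¬x3 is true.
  13. {x5, ¬x7, x2} — ¬x7 is true.
  14. {x7, x4} — x4 is true.
  15. {¬x2, x3} — ¬x2 is true.
  16. {x6, x7, ¬x5} — x6 is true.
  17. {¬x3, ¬x5} — ¬x3 is true.
  18. {x5, x1} — x1 is true.
  19. {x4, ¬x6} — x4 is true.
  20. {¬x5, ¬x7, ¬x3} — ¬x7 is true.
  21. {x2, x5} — x5 is true.
  22. {¬x4, x6} — x6 is true.

x1=T, x2=F, x3=F, x4=T, x5=T, x6=T, x7=F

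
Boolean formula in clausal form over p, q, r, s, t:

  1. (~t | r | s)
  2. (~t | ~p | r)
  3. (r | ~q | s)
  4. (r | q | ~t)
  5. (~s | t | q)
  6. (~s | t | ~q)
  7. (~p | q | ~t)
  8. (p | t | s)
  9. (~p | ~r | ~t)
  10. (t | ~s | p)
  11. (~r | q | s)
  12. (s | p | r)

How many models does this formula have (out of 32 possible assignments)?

6

The models are:
  p=0 q=0 r=1 s=1 t=1
  p=0 q=1 r=0 s=1 t=1
  p=0 q=1 r=1 s=0 t=1
  p=0 q=1 r=1 s=1 t=1
  p=1 q=0 r=0 s=0 t=0
  p=1 q=1 r=1 s=0 t=0
Count: 6.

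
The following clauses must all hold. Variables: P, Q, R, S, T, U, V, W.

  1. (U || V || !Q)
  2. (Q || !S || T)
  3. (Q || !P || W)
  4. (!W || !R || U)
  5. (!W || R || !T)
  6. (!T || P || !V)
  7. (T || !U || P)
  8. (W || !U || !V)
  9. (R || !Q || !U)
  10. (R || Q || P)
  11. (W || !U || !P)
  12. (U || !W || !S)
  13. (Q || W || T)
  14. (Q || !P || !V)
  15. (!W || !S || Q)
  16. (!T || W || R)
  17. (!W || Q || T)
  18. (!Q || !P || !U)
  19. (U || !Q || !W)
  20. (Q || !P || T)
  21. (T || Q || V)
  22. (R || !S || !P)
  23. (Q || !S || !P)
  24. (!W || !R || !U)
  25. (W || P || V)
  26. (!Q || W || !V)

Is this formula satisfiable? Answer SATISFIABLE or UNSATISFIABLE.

Q = True:
  U = True:
    propagation gives R=True, P=False, T=True, V=False; an empty clause results — contradiction.
  U = False:
    propagation gives V=True, W=False; an empty clause results — contradiction.
Q = False:
  W = True:
    propagation gives S=False, T=True, R=True, U=True; an empty clause results — contradiction.
  W = False:
    propagation gives P=False, R=True, T=True, V=False; an empty clause results — contradiction.
Every branch closes, so no satisfying assignment exists.

UNSATISFIABLE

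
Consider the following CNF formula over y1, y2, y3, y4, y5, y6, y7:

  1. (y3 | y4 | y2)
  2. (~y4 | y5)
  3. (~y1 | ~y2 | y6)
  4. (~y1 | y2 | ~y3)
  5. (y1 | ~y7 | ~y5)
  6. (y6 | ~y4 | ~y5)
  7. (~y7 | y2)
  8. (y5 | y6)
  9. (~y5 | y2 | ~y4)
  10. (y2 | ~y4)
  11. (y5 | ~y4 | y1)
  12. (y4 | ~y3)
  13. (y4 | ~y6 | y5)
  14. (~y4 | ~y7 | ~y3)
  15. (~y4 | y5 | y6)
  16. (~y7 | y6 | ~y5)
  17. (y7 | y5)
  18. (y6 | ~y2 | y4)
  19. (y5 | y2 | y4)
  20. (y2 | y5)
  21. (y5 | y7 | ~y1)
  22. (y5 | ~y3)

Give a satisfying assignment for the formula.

y1=T, y2=T, y3=F, y4=F, y5=T, y6=T, y7=F

Check each clause:
  1. (y2 | y4 | y3) — y2 is true.
  2. (y5 | ~y4) — ~y4 is true.
  3. (~y2 | y6 | ~y1) — y6 is true.
  4. (~y1 | y2 | ~y3) — y2 is true.
  5. (~y5 | y1 | ~y7) — y1 is true.
  6. (y6 | ~y4 | ~y5) — ~y4 is true.
  7. (~y7 | y2) — ~y7 is true.
  8. (y5 | y6) — y5 is true.
  9. (y2 | ~y4 | ~y5) — y2 is true.
  10. (~y4 | y2) — y2 is true.
  11. (~y4 | y1 | y5) — y1 is true.
  12. (~y3 | y4) — ~y3 is true.
  13. (y5 | y4 | ~y6) — y5 is true.
  14. (~y4 | ~y7 | ~y3) — ~y7 is true.
  15. (y6 | y5 | ~y4) — ~y4 is true.
  16. (y6 | ~y5 | ~y7) — ~y7 is true.
  17. (y5 | y7) — y5 is true.
  18. (y4 | ~y2 | y6) — y6 is true.
  19. (y2 | y4 | y5) — y2 is true.
  20. (y2 | y5) — y2 is true.
  21. (y7 | y5 | ~y1) — y5 is true.
  22. (~y3 | y5) — ~y3 is true.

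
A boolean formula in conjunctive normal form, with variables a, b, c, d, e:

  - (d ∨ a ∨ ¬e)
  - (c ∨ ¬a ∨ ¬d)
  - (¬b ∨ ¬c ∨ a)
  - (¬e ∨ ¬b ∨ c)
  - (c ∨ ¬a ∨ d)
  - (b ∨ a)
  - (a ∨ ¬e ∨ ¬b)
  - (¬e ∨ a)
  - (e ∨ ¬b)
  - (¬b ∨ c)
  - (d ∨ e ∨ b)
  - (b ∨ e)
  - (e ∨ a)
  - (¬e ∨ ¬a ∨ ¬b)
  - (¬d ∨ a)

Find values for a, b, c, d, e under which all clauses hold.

a=T  b=F  c=T  d=F  e=T

Set a = True and propagate.
Set b = False and propagate.
  then e is forced to True.
For the remaining variables, c = True, d = False works.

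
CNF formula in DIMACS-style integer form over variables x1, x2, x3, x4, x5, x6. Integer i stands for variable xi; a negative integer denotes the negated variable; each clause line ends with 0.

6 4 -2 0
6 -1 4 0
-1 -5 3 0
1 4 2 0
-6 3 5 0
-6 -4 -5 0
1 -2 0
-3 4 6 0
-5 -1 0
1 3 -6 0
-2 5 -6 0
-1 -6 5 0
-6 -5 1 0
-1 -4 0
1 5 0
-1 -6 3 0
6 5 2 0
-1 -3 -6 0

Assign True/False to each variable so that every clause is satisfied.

x1=False  x2=False  x3=True  x4=True  x5=True  x6=False

Branch on x1: take x1 = False.
  then x2 is forced to False.
  then x4 is forced to True.
  then x5 is forced to True.
  then x6 is forced to False.
x3 is now unconstrained; take x3 = True.
Check each clause:
  1. (!x2 || x4 || x6) — x4 is true.
  2. (x6 || x4 || !x1) — x4 is true.
  3. (!x1 || x3 || !x5) — x3 is true.
  4. (x1 || x4 || x2) — x4 is true.
  5. (!x6 || x5 || x3) — !x6 is true.
  6. (!x5 || !x4 || !x6) — !x6 is true.
  7. (x1 || !x2) — !x2 is true.
  8. (x4 || !x3 || x6) — x4 is true.
  9. (!x1 || !x5) — !x1 is true.
  10. (x1 || x3 || !x6) — !x6 is true.
  11. (!x6 || x5 || !x2) — !x6 is true.
  12. (!x6 || x5 || !x1) — !x6 is true.
  13. (x1 || !x5 || !x6) — !x6 is true.
  14. (!x1 || !x4) — !x1 is true.
  15. (x1 || x5) — x5 is true.
  16. (!x1 || !x6 || x3) — !x6 is true.
  17. (x2 || x5 || x6) — x5 is true.
  18. (!x3 || !x1 || !x6) — !x6 is true.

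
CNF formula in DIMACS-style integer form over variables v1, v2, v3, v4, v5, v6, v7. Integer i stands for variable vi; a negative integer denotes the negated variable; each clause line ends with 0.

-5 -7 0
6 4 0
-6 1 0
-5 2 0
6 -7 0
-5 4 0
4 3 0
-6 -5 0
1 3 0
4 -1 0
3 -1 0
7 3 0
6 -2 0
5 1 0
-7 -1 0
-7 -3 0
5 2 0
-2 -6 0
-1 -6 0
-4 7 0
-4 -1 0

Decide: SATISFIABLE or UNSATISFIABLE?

v1 = True:
  propagation gives v4=True; an empty clause results — contradiction.
v1 = False:
  propagation gives v6=False, v4=True, v7=False; an empty clause results — contradiction.
Every branch closes, so no satisfying assignment exists.

UNSATISFIABLE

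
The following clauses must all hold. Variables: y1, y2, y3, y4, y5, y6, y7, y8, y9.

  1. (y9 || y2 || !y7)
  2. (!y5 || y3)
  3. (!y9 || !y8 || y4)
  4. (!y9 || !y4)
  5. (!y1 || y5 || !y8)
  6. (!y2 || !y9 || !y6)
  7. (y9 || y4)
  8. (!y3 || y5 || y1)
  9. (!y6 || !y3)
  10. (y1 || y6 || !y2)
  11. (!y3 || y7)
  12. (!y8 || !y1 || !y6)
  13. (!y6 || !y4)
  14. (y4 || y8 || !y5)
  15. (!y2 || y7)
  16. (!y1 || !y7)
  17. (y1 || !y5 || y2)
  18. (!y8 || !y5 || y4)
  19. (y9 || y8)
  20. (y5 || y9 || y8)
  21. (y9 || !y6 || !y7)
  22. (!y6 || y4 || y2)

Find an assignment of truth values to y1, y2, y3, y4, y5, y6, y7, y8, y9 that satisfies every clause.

Try y1 = False.
For the remaining variables, y2 = False, y3 = False, y4 = False, y5 = False, y6 = False, y7 = True, y8 = False, y9 = True works.
Every clause has at least one true literal under this assignment.

y1=0, y2=0, y3=0, y4=0, y5=0, y6=0, y7=1, y8=0, y9=1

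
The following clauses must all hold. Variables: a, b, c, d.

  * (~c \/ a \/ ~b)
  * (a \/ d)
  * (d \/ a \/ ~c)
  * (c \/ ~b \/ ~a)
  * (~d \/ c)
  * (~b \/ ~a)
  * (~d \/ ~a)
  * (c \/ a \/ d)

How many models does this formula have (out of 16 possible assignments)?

3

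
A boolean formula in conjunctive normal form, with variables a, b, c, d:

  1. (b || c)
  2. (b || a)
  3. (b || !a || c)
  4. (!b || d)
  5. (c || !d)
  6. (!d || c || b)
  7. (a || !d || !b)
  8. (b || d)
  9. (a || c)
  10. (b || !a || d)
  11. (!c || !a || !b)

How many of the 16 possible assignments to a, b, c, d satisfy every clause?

Satisfying assignments:
  a=1 b=0 c=1 d=1
Count: 1.

1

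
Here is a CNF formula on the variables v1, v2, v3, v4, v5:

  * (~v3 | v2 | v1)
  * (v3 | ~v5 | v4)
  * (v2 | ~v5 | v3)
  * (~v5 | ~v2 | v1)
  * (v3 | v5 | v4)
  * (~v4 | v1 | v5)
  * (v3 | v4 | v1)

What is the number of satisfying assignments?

Split on v3, then v5.
  v3=T, v5=T: remaining (v1,v2,v4) ∈ {(T,F,F); (T,F,T); (T,T,F); (T,T,T)} — 4.
  v3=T, v5=F: 5 of the 8 assignments to (v1,v2,v4) work.
  v3=F, v5=T: remaining (v1,v2,v4) ∈ {(T,T,T)} — 1.
  v3=F, v5=F: remaining (v1,v2,v4) ∈ {(T,F,T); (T,T,T)} — 2.
Total: 4 + 5 + 1 + 2 = 12.

12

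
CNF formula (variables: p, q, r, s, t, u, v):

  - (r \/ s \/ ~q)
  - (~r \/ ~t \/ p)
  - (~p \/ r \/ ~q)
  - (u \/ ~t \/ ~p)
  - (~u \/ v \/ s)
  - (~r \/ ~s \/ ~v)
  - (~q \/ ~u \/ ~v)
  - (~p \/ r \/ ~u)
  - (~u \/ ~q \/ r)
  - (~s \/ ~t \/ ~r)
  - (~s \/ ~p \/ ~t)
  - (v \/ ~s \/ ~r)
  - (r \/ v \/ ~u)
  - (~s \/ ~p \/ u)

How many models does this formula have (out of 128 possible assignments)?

29

Case analysis on r and s:
  r=1, s=1: a clause becomes empty — 0.
  r=1, s=0: 11 of the 32 assignments to (p,q,t,u,v) work.
  r=0, s=1: t free; 5 ways for (p,q,u,v) × 2^1 = 10.
  r=0, s=0: 8 of the 32 assignments to (p,q,t,u,v) work.
Total: 0 + 11 + 10 + 8 = 29.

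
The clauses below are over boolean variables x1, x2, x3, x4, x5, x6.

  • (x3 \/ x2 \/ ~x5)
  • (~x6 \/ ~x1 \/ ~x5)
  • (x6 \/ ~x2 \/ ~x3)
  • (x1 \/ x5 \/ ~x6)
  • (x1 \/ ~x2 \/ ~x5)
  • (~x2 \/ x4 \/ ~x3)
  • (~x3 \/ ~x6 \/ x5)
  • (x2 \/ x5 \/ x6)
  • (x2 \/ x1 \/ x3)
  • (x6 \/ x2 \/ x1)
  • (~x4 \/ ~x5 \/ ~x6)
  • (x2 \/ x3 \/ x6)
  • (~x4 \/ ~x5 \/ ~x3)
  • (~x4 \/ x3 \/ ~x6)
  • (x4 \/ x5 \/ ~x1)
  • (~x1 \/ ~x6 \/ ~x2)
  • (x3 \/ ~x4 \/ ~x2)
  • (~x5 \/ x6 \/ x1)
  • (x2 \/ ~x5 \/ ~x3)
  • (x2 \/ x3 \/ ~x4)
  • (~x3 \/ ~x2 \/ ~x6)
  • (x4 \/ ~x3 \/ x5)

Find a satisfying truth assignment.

x1=True, x2=True, x3=False, x4=False, x5=True, x6=False

Check each clause:
  1. (x2 \/ ~x5 \/ x3) — x2 is true.
  2. (~x1 \/ ~x6 \/ ~x5) — ~x6 is true.
  3. (x6 \/ ~x3 \/ ~x2) — ~x3 is true.
  4. (x5 \/ ~x6 \/ x1) — x1 is true.
  5. (~x2 \/ x1 \/ ~x5) — x1 is true.
  6. (~x2 \/ x4 \/ ~x3) — ~x3 is true.
  7. (~x3 \/ ~x6 \/ x5) — ~x3 is true.
  8. (x6 \/ x5 \/ x2) — x2 is true.
  9. (x3 \/ x1 \/ x2) — x1 is true.
  10. (x1 \/ x6 \/ x2) — x1 is true.
  11. (~x6 \/ ~x5 \/ ~x4) — ~x6 is true.
  12. (x2 \/ x6 \/ x3) — x2 is true.
  13. (~x3 \/ ~x5 \/ ~x4) — ~x4 is true.
  14. (~x4 \/ ~x6 \/ x3) — ~x6 is true.
  15. (x5 \/ ~x1 \/ x4) — x5 is true.
  16. (~x6 \/ ~x2 \/ ~x1) — ~x6 is true.
  17. (~x4 \/ ~x2 \/ x3) — ~x4 is true.
  18. (x6 \/ x1 \/ ~x5) — x1 is true.
  19. (~x5 \/ ~x3 \/ x2) — x2 is true.
  20. (~x4 \/ x3 \/ x2) — x2 is true.
  21. (~x2 \/ ~x6 \/ ~x3) — ~x6 is true.
  22. (x5 \/ ~x3 \/ x4) — x5 is true.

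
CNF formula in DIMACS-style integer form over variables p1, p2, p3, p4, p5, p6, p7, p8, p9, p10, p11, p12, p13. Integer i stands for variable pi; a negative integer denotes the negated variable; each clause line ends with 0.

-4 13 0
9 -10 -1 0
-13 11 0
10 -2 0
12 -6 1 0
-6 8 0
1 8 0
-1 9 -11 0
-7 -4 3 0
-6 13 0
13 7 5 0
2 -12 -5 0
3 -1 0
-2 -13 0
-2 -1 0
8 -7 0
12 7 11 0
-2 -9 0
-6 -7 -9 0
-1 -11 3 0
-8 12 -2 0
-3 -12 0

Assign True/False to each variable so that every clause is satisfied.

Pure literal: p4 appears only negated; assign p4 = False.
Try p1 = True.
  then p3 is forced to True.
  then p2 is forced to False.
  then p12 is forced to False.
Set p5 = True and propagate.
Branch on p6: take p6 = True.
  then p8 is forced to True.
  then p13 is forced to True.
  then p11 is forced to True.
  then p9 is forced to True.
  then p7 is forced to False.
p10 is now unconstrained; take p10 = False.
Every clause has at least one true literal under this assignment.
Check each clause:
  1. {p13, ¬p4} — ¬p4 is true.
  2. {¬p10, ¬p1, p9} — p9 is true.
  3. {p11, ¬p13} — p11 is true.
  4. {p10, ¬p2} — ¬p2 is true.
  5. {¬p6, p1, p12} — p1 is true.
  6. {p8, ¬p6} — p8 is true.
  7. {p1, p8} — p8 is true.
  8. {¬p1, p9, ¬p11} — p9 is true.
  9. {¬p4, ¬p7, p3} — ¬p7 is true.
  10. {¬p6, p13} — p13 is true.
  11. {p5, p13, p7} — p5 is true.
  12. {¬p5, ¬p12, p2} — ¬p12 is true.
  13. {p3, ¬p1} — p3 is true.
  14. {¬p13, ¬p2} — ¬p2 is true.
  15. {¬p2, ¬p1} — ¬p2 is true.
  16. {¬p7, p8} — p8 is true.
  17. {p12, p7, p11} — p11 is true.
  18. {¬p9, ¬p2} — ¬p2 is true.
  19. {¬p6, ¬p9, ¬p7} — ¬p7 is true.
  20. {¬p1, p3, ¬p11} — p3 is true.
  21. {¬p8, p12, ¬p2} — ¬p2 is true.
  22. {¬p12, ¬p3} — ¬p12 is true.

p1=True, p2=False, p3=True, p4=False, p5=True, p6=True, p7=False, p8=True, p9=True, p10=False, p11=True, p12=False, p13=True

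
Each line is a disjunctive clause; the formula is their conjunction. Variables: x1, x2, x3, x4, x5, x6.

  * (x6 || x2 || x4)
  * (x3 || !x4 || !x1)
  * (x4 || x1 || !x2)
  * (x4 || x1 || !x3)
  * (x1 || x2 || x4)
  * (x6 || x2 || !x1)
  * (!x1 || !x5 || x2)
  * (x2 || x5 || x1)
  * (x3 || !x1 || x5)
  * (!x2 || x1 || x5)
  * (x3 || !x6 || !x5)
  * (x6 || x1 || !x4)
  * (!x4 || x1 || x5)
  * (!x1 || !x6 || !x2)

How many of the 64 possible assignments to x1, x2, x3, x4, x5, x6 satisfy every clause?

9

Split on x1, then x2.
  x1=1, x2=1: 5 of the 16 assignments to (x3,x4,x5,x6) work.
  x1=1, x2=0: remaining (x3,x4,x5,x6) ∈ {(1,0,0,1); (1,1,0,1)} — 2.
  x1=0, x2=1: remaining (x3,x4,x5,x6) ∈ {(1,1,1,1)} — 1.
  x1=0, x2=0: remaining (x3,x4,x5,x6) ∈ {(1,1,1,1)} — 1.
Total: 5 + 2 + 1 + 1 = 9.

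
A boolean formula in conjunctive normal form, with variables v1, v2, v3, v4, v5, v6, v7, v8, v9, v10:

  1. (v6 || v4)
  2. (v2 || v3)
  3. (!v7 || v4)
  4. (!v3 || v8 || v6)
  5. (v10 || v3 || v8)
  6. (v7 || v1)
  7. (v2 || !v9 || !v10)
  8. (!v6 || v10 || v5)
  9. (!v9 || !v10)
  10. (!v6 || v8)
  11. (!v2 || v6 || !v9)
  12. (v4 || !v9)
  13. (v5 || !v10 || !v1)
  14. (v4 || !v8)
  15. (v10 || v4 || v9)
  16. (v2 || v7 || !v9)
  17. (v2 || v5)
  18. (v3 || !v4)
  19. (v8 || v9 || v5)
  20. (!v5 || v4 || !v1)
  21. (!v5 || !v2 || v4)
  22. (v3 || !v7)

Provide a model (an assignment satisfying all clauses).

Set v1 = True and propagate.
Set v2 = False and propagate.
  then v3 is forced to True.
  then v5 is forced to True.
  then v4 is forced to True.
For the remaining variables, v6 = False, v7 = True, v8 = True, v9 = True, v10 = False works.

v1=T, v2=F, v3=T, v4=T, v5=T, v6=F, v7=T, v8=T, v9=T, v10=F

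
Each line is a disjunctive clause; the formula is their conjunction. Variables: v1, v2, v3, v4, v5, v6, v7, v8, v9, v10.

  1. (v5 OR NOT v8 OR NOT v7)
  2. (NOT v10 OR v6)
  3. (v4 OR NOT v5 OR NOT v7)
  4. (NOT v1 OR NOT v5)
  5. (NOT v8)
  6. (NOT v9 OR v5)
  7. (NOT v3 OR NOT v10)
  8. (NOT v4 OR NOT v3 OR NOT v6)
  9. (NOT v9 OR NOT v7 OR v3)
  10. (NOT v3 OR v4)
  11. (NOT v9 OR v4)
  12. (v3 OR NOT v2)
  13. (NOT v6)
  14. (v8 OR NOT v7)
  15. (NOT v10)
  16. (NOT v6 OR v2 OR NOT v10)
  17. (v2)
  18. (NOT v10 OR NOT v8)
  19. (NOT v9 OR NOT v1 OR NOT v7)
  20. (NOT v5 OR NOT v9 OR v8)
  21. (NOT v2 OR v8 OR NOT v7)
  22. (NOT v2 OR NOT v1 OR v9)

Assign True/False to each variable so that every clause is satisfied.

v1=False, v2=True, v3=True, v4=True, v5=False, v6=False, v7=False, v8=False, v9=False, v10=False

The clause (NOT v8) is unit: v8 must be False.
Unit propagation: (NOT v6) forces v6 = False.
Unit propagation: (NOT v10) forces v10 = False.
(NOT v7) is a unit clause, so v7 = False.
(v2) is a unit clause, so v2 = True.
(v3) is a unit clause, so v3 = True.
(v4) is a unit clause, so v4 = True.
Pure literal: v1 appears only negated; assign v1 = False.
Branch on v5: take v5 = False.
  then v9 is forced to False.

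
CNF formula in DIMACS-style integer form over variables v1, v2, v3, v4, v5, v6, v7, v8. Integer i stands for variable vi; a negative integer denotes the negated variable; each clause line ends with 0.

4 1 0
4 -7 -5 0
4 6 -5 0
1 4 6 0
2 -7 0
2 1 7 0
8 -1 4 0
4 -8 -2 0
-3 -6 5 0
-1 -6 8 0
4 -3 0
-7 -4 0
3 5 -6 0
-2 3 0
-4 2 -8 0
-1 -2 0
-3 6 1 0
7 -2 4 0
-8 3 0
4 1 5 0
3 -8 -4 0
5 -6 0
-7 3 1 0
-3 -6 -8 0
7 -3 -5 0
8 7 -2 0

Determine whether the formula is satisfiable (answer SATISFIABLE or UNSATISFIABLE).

Branch on v1: take v1 = True.
  then v2 is forced to False.
  then v7 is forced to False.
Branch on v3: take v3 = False.
  then v8 is forced to False.
  then v4 is forced to True.
  then v6 is forced to False.
v5 is now unconstrained; take v5 = False.
So v1=T, v2=F, v3=F, v4=T, v5=F, v6=F, v7=F, v8=F is a satisfying assignment.

SATISFIABLE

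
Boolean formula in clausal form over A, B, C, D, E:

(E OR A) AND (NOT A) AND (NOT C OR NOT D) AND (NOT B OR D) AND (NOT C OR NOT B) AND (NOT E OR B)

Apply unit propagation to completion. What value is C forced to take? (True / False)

(NOT A) stands alone — A = False.
(A OR E): since A = False, the clause reduces to (E). E = True.
From (B OR NOT E) and E = True: B = True.
From (NOT B OR D) and B = True: D = True.
(NOT D OR NOT C) with D = True leaves only NOT C, so C = False.

False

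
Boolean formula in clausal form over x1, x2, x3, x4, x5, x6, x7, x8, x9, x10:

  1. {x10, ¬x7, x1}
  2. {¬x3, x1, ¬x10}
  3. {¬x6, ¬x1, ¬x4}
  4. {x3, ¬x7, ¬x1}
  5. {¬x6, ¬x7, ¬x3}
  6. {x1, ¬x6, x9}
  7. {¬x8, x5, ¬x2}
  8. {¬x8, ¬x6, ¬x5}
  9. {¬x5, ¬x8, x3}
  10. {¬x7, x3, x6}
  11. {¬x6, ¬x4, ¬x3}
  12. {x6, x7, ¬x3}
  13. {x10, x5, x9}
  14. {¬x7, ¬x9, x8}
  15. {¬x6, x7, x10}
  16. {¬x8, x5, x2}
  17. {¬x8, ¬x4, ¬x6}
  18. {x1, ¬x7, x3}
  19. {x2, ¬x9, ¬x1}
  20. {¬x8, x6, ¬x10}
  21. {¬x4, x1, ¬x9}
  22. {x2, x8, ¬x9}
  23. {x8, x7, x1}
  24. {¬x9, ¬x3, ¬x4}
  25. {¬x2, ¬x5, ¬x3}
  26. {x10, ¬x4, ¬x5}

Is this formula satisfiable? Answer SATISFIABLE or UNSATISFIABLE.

SATISFIABLE

Try x1 = True.
Branch on x2: take x2 = True.
Try x3 = False.
  then x7 is forced to False.
The remaining clauses are satisfied by x4 = True, x5 = True, x6 = False, x8 = False, x9 = True, x10 = True.
Every clause has at least one true literal under this assignment.
So x1=T, x2=T, x3=F, x4=T, x5=T, x6=F, x7=F, x8=F, x9=T, x10=T is a satisfying assignment.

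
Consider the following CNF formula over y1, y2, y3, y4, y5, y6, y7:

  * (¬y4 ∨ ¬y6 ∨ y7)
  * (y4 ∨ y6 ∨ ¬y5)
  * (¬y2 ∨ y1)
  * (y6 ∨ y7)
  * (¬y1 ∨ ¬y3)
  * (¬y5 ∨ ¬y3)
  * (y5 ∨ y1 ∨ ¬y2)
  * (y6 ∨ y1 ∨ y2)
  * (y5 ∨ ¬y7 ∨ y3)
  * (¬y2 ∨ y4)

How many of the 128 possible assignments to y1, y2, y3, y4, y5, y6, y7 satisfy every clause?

14

Split on y1, then y2.
  y1=T, y2=T: remaining (y3,y4,y5,y6,y7) ∈ {(F,T,T,F,T); (F,T,T,T,T)} — 2.
  y1=T, y2=F: 5 of the 32 assignments to (y3,y4,y5,y6,y7) work.
  y1=F, y2=T: a clause becomes empty — 0.
  y1=F, y2=F: 7 of the 32 assignments to (y3,y4,y5,y6,y7) work.
Total: 2 + 5 + 0 + 7 = 14.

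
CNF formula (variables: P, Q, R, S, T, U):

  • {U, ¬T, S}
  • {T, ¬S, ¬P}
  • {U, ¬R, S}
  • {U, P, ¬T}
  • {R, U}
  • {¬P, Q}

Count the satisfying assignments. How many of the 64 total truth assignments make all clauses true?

25

Split on U, then P.
  U=1, P=1: R free; 3 ways for (Q,S,T) × 2^1 = 6.
  U=1, P=0: Q, R, S, T free → 2^4 = 16.
  U=0, P=1: remaining (Q,R,S,T) ∈ {(1,1,1,1)} — 1.
  U=0, P=0: remaining (Q,R,S,T) ∈ {(0,1,1,0); (1,1,1,0)} — 2.
Total: 6 + 16 + 1 + 2 = 25.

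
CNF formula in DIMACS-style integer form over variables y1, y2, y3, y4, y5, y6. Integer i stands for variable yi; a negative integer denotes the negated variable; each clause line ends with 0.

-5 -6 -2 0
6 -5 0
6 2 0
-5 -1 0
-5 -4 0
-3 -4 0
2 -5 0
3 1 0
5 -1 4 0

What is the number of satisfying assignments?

Satisfying assignments:
  y1=F y2=F y3=T y4=F y5=F y6=T
  y1=F y2=T y3=T y4=F y5=F y6=F
  y1=F y2=T y3=T y4=F y5=F y6=T
  y1=T y2=F y3=F y4=T y5=F y6=T
  y1=T y2=T y3=F y4=T y5=F y6=F
  y1=T y2=T y3=F y4=T y5=F y6=T
That's 6 in total.

6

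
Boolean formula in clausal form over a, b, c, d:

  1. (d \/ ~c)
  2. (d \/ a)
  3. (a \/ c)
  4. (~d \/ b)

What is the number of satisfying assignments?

5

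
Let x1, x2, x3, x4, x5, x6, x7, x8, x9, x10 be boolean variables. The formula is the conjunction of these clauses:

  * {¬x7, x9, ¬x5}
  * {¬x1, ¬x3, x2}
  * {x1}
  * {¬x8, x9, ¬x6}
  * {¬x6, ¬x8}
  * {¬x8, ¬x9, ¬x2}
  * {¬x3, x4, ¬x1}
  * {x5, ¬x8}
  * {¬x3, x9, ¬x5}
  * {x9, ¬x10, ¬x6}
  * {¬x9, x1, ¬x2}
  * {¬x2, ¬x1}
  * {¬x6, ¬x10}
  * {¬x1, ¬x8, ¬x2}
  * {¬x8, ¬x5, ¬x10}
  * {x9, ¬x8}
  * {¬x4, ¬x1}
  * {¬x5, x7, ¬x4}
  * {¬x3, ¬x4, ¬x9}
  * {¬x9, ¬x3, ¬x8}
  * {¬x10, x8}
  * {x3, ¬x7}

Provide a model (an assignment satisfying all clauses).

The clause (x1) is unit: x1 must be True.
The clause (¬x2) is unit: x2 must be False.
The clause (¬x3) is unit: x3 must be False.
Unit propagation: (¬x4) forces x4 = False.
(¬x7) is a unit clause, so x7 = False.
Pure literal: x6 appears only negated; assign x6 = False.
x9 occurs only positively in the remaining clauses — set x9 = True.
Set x5 = True and propagate.
The remaining clauses are satisfied by x8 = True, x10 = False.
Every clause has at least one true literal under this assignment.

x1=True, x2=False, x3=False, x4=False, x5=True, x6=False, x7=False, x8=True, x9=True, x10=False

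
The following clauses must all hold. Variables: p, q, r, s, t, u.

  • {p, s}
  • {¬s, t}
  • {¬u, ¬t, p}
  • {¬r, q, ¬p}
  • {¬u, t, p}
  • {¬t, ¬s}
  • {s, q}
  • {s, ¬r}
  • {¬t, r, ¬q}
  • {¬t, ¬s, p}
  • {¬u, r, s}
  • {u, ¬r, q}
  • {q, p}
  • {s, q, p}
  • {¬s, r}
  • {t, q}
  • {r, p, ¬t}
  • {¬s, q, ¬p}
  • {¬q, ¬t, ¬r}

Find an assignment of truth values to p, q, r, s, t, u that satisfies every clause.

Set p = True and propagate.
Try q = True.
The remaining clauses are satisfied by r = False, s = False, t = False, u = False.

p = 1, q = 1, r = 0, s = 0, t = 0, u = 0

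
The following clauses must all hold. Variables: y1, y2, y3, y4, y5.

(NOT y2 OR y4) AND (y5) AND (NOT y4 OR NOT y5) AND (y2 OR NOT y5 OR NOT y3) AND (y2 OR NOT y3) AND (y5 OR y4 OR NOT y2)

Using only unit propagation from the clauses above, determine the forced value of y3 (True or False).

(y5) is a unit clause: y5 = True.
In (NOT y5 OR NOT y4), NOT y5 is now false; NOT y4 must hold, so y4 = False.
(NOT y2 OR y4): since y4 = False, the clause reduces to (NOT y2). y2 = False.
(NOT y5 OR y2 OR NOT y3): since y2 = False, y5 = True, the clause reduces to (NOT y3). y3 = False.

False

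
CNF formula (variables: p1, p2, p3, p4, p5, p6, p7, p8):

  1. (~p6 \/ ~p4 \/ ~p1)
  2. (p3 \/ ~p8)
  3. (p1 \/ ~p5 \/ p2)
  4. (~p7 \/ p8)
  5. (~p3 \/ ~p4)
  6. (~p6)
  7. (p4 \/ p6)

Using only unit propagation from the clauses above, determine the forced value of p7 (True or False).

(~p6) is a unit clause: p6 = False.
From (p4 \/ p6) and p6 = False: p4 = True.
(~p3 \/ ~p4) with p4 = True leaves only ~p3, so p3 = False.
(p3 \/ ~p8) with p3 = False leaves only ~p8, so p8 = False.
(p8 \/ ~p7) with p8 = False leaves only ~p7, so p7 = False.

False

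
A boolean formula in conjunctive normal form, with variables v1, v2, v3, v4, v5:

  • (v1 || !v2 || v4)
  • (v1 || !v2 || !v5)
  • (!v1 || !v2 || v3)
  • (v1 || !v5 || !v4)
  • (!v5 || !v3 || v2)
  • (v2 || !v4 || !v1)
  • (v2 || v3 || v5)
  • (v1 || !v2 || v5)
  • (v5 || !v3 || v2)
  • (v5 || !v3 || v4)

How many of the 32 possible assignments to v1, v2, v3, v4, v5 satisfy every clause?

5

The models are:
  v1=F v2=F v3=F v4=F v5=T
  v1=T v2=F v3=F v4=F v5=T
  v1=T v2=T v3=T v4=F v5=T
  v1=T v2=T v3=T v4=T v5=F
  v1=T v2=T v3=T v4=T v5=T
That's 5 in total.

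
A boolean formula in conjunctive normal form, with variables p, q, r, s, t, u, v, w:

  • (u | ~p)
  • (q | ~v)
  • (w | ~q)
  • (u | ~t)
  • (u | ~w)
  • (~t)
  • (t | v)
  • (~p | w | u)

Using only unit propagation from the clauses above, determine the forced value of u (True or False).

(~t) stands alone — t = False.
(v | t): since t = False, the clause reduces to (v). v = True.
(~v | q): since v = True, the clause reduces to (q). q = True.
From (~q | w) and q = True: w = True.
In (u | ~w), ~w is now false; u must hold, so u = True.

True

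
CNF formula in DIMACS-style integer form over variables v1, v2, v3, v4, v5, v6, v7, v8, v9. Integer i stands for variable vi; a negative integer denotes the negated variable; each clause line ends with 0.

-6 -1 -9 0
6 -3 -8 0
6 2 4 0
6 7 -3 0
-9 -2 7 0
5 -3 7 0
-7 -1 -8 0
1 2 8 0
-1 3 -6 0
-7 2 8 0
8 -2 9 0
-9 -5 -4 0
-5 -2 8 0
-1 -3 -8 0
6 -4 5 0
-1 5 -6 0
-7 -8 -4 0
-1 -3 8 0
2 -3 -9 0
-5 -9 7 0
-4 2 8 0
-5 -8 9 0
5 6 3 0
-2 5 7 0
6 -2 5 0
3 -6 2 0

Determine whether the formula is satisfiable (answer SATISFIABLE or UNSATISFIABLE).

SATISFIABLE

Try v1 = False.
For the remaining variables, v2 = False, v3 = True, v4 = False, v5 = False, v6 = True, v7 = True, v8 = True, v9 = False works.
Every clause has at least one true literal under this assignment.
So v1 = F, v2 = F, v3 = T, v4 = F, v5 = F, v6 = T, v7 = T, v8 = T, v9 = F is a satisfying assignment.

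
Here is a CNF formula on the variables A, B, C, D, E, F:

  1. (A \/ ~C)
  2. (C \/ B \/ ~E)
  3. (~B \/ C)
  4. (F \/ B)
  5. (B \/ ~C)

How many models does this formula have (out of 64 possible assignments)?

Split on B, then C.
  B=1, C=1: forces A=1; D, E, F free → 2^3 = 8.
  B=1, C=0: a clause becomes empty — 0.
  B=0, C=1: a clause becomes empty — 0.
  B=0, C=0: remaining (A,D,E,F) ∈ {(0,0,0,1); (0,1,0,1); (1,0,0,1); (1,1,0,1)} — 4.
Total: 8 + 0 + 0 + 4 = 12.

12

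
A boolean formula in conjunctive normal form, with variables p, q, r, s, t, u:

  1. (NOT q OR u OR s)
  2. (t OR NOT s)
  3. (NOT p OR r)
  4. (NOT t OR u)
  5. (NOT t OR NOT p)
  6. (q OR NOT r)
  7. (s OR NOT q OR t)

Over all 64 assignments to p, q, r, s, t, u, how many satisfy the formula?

8

Split on t, then q.
  t=1, q=1: remaining (p,r,s,u) ∈ {(0,0,0,1); (0,0,1,1); (0,1,0,1); (0,1,1,1)} — 4.
  t=1, q=0: remaining (p,r,s,u) ∈ {(0,0,0,1); (0,0,1,1)} — 2.
  t=0, q=1: a clause becomes empty — 0.
  t=0, q=0: remaining (p,r,s,u) ∈ {(0,0,0,0); (0,0,0,1)} — 2.
Total: 4 + 2 + 0 + 2 = 8.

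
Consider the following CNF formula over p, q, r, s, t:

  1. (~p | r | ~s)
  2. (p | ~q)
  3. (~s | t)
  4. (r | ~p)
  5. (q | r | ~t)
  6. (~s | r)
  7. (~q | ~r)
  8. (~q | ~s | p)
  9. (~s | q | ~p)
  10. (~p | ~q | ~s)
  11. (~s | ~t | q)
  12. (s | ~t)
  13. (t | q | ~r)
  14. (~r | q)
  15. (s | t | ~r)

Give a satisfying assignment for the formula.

p=0, q=0, r=0, s=0, t=0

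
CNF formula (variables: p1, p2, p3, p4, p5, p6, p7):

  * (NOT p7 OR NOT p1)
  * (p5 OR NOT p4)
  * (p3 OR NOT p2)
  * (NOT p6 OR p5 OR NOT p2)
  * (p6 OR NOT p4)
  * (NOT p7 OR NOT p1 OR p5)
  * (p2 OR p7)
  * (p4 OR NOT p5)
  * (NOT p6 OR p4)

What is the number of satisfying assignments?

10

Split on p4, then p5.
  p4=T, p5=T: 5 of the 32 assignments to (p1,p2,p3,p6,p7) work.
  p4=T, p5=F: a clause becomes empty — 0.
  p4=F, p5=T: a clause becomes empty — 0.
  p4=F, p5=F: 5 of the 32 assignments to (p1,p2,p3,p6,p7) work.
Total: 5 + 0 + 0 + 5 = 10.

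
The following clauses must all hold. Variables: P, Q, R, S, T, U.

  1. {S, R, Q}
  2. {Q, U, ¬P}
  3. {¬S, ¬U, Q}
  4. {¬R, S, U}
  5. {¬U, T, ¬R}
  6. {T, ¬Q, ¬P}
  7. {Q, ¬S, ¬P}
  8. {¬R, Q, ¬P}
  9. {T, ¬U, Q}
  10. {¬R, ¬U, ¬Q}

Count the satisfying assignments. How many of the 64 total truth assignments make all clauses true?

Split on Q, then U.
  Q=1, U=1: S free; 3 ways for (P,R,T) × 2^1 = 6.
  Q=1, U=0: 9 of the 16 assignments to (P,R,S,T) work.
  Q=0, U=1: remaining (P,R,S,T) ∈ {(0,1,0,1)} — 1.
  Q=0, U=0: remaining (P,R,S,T) ∈ {(0,0,1,0); (0,0,1,1); (0,1,1,0); (0,1,1,1)} — 4.
Total: 6 + 9 + 1 + 4 = 20.

20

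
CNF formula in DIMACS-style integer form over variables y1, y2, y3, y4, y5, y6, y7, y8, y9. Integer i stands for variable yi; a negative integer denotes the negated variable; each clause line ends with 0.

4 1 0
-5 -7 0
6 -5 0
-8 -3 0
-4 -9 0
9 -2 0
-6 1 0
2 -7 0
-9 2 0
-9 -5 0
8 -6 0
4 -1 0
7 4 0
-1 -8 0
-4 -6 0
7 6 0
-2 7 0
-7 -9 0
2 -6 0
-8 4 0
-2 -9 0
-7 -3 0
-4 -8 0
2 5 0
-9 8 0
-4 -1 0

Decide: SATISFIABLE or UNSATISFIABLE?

UNSATISFIABLE

y4 = True:
  propagation gives y9=False, y2=False, y7=False, y6=False; an empty clause results — contradiction.
y4 = False:
  propagation gives y1=True; an empty clause results — contradiction.
Every branch closes, so no satisfying assignment exists.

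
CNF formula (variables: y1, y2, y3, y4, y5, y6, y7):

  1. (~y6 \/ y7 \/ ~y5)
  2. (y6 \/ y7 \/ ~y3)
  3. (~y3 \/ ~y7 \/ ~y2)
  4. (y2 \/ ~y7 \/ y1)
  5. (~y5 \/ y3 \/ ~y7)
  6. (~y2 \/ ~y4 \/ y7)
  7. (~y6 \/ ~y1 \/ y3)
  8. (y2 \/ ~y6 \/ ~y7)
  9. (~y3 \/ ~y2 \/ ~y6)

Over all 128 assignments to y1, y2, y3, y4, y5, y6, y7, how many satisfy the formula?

31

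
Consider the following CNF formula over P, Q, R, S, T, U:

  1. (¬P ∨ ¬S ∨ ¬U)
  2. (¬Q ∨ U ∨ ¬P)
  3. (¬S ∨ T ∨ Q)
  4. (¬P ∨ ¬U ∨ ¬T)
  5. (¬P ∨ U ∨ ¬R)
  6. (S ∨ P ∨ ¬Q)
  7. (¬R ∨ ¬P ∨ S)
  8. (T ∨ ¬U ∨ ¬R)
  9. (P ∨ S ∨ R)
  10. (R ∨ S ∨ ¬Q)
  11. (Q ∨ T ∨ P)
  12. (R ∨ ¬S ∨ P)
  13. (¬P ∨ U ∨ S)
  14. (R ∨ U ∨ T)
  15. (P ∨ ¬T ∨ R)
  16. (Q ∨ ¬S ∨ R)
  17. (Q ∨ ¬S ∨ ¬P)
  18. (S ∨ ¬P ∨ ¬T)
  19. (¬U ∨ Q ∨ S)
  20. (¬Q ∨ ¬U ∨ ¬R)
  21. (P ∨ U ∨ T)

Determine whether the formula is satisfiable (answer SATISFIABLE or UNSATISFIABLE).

SATISFIABLE

Branch on P: take P = False.
For the remaining variables, Q = False, R = True, S = True, T = True, U = True works.
So P=F, Q=F, R=T, S=T, T=T, U=T is a satisfying assignment.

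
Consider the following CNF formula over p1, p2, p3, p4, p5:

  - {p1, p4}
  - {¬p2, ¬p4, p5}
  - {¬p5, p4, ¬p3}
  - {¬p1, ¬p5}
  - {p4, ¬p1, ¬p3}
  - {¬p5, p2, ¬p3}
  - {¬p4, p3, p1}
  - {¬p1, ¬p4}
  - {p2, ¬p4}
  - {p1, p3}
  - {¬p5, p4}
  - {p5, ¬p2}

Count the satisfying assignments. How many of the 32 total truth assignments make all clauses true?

Satisfying assignments:
  p1=0 p2=1 p3=1 p4=1 p5=1
  p1=1 p2=0 p3=0 p4=0 p5=0
That's 2 in total.

2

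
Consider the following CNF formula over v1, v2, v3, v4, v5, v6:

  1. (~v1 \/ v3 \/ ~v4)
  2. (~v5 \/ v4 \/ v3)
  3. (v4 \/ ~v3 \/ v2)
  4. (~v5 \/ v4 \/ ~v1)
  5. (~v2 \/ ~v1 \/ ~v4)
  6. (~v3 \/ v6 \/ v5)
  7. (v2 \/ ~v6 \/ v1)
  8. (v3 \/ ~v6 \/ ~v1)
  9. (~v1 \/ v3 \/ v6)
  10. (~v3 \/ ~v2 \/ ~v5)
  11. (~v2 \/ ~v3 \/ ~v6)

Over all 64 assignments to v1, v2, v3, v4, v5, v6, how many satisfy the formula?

13

Case analysis on v3 and v1:
  v3=T, v1=T: remaining (v2,v4,v5,v6) ∈ {(F,T,F,T); (F,T,T,F); (F,T,T,T)} — 3.
  v3=T, v1=F: remaining (v2,v4,v5,v6) ∈ {(F,T,T,F)} — 1.
  v3=F, v1=T: a clause becomes empty — 0.
  v3=F, v1=F: 9 of the 16 assignments to (v2,v4,v5,v6) work.
Total: 3 + 1 + 0 + 9 = 13.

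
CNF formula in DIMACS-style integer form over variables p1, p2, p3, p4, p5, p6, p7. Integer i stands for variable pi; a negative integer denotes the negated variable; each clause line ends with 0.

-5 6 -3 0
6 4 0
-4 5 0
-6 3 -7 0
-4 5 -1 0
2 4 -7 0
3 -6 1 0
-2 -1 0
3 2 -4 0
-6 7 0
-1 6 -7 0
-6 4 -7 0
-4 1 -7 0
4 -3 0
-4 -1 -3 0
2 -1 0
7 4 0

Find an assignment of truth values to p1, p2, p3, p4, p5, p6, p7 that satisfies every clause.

p1=False, p2=True, p3=False, p4=True, p5=True, p6=False, p7=False

Branch on p1: take p1 = False.
Branch on p2: take p2 = True.
For the remaining variables, p3 = False, p4 = True, p5 = True, p6 = False, p7 = False works.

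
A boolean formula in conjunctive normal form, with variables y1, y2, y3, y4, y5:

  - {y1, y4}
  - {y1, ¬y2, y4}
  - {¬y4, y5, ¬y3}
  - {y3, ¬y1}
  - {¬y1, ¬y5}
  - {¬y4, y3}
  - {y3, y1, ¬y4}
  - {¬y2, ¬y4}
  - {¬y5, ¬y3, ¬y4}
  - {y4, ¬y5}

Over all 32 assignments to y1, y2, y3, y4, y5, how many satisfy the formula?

2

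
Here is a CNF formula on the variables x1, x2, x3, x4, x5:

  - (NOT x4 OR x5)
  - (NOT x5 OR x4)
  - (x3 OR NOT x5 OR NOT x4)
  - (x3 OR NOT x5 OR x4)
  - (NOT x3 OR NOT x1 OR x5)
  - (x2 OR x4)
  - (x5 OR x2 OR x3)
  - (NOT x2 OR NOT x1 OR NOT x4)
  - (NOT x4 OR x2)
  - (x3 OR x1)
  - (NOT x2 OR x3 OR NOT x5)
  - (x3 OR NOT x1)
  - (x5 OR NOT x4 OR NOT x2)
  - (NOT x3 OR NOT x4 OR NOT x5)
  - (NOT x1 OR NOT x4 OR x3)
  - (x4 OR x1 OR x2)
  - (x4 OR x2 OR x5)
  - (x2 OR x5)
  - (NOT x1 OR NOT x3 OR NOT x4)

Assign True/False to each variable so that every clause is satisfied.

Try x1 = False.
  then x3 is forced to True.
Try x2 = True.
Set x4 = False and propagate.
  then x5 is forced to False.
Check each clause:
  1. (x5 OR NOT x4) — NOT x4 is true.
  2. (NOT x5 OR x4) — NOT x5 is true.
  3. (NOT x5 OR x3 OR NOT x4) — x3 is true.
  4. (x4 OR NOT x5 OR x3) — x3 is true.
  5. (x5 OR NOT x3 OR NOT x1) — NOT x1 is true.
  6. (x2 OR x4) — x2 is true.
  7. (x5 OR x3 OR x2) — x2 is true.
  8. (NOT x4 OR NOT x1 OR NOT x2) — NOT x4 is true.
  9. (NOT x4 OR x2) — x2 is true.
  10. (x1 OR x3) — x3 is true.
  11. (NOT x5 OR NOT x2 OR x3) — x3 is true.
  12. (NOT x1 OR x3) — x3 is true.
  13. (NOT x2 OR x5 OR NOT x4) — NOT x4 is true.
  14. (NOT x4 OR NOT x3 OR NOT x5) — NOT x5 is true.
  15. (x3 OR NOT x1 OR NOT x4) — x3 is true.
  16. (x4 OR x2 OR x1) — x2 is true.
  17. (x4 OR x2 OR x5) — x2 is true.
  18. (x2 OR x5) — x2 is true.
  19. (NOT x1 OR NOT x4 OR NOT x3) — NOT x4 is true.

x1 = F, x2 = T, x3 = T, x4 = F, x5 = F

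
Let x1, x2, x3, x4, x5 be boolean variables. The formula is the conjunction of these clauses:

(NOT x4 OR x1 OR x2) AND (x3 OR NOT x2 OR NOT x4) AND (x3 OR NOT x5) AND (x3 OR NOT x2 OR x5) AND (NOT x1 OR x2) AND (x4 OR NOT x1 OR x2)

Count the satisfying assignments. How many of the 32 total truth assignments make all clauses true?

11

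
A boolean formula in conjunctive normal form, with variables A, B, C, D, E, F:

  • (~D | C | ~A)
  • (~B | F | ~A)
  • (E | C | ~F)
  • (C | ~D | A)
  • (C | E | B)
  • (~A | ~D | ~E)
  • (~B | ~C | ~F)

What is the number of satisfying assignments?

26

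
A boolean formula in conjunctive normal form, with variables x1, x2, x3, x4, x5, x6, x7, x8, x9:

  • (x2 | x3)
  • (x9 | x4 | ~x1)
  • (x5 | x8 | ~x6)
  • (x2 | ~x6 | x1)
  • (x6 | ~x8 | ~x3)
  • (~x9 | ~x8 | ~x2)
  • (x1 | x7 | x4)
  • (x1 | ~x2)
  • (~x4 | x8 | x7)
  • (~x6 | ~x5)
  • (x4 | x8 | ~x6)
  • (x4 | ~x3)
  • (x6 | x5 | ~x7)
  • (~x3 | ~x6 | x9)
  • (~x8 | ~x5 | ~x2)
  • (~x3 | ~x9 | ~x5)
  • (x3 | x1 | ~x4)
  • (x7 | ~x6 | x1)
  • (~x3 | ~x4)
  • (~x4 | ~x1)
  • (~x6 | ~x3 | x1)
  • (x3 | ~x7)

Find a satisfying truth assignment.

x1=True, x2=True, x3=False, x4=False, x5=False, x6=False, x7=False, x8=False, x9=True

Try x1 = True.
  then x4 is forced to False.
  then x9 is forced to True.
  then x3 is forced to False.
  then x2 is forced to True.
  then x8 is forced to False.
  then x6 is forced to False.
  then x7 is forced to False.
x5 is now unconstrained; take x5 = False.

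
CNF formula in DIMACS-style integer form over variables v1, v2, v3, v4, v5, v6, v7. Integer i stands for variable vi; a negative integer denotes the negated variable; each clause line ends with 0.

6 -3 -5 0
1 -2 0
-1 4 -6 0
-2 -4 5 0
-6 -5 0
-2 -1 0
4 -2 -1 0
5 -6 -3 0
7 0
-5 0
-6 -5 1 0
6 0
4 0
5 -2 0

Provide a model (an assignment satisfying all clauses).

The clause (v7) is unit: v7 must be True.
Unit propagation: (~v5) forces v5 = False.
The clause (v6) is unit: v6 must be True.
Unit propagation: (~v3) forces v3 = False.
(v4) is a unit clause, so v4 = True.
Unit propagation: (~v2) forces v2 = False.
v1 is now unconstrained; take v1 = False.
Every clause has at least one true literal under this assignment.

v1 = False  v2 = False  v3 = False  v4 = True  v5 = False  v6 = True  v7 = True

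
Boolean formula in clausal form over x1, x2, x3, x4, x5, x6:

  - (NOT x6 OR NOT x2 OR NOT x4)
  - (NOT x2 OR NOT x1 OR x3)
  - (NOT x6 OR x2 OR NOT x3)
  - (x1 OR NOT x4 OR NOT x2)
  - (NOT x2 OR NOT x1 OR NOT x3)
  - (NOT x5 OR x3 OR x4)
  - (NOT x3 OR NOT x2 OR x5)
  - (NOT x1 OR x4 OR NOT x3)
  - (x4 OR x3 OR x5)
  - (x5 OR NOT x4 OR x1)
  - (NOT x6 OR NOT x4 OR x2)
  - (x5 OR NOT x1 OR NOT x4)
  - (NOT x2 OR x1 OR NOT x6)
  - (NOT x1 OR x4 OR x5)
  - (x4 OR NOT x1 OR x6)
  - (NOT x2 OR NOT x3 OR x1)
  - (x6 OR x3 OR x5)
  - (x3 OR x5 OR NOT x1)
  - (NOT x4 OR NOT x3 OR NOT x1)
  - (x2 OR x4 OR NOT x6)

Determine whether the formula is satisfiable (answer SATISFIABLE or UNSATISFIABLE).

Branch on x1: take x1 = False.
Try x2 = False.
The remaining clauses are satisfied by x3 = True, x4 = True, x5 = True, x6 = False.
So x1=F  x2=F  x3=T  x4=T  x5=T  x6=F is a satisfying assignment.

SATISFIABLE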